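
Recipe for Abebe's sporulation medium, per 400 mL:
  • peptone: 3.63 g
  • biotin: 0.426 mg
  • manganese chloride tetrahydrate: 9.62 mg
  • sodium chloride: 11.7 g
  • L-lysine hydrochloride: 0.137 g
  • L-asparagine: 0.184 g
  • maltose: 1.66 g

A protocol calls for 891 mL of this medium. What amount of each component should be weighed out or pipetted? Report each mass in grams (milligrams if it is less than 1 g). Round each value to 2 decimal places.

Scale factor = 891 mL / 400 mL = 2.2275.
peptone: 3.63 g × (891 mL / 400 mL) = 8.09 g
biotin: 0.426 mg × (891 mL / 400 mL) = 0.95 mg
manganese chloride tetrahydrate: 9.62 mg × (891 mL / 400 mL) = 21.43 mg
sodium chloride: 11.7 g × (891 mL / 400 mL) = 26.06 g
L-lysine hydrochloride: 0.137 g × (891 mL / 400 mL) = 0.305168 g = 305.17 mg
L-asparagine: 0.184 g × (891 mL / 400 mL) = 0.40986 g = 409.86 mg
maltose: 1.66 g × (891 mL / 400 mL) = 3.70 g

peptone 8.09 g; biotin 0.95 mg; manganese chloride tetrahydrate 21.43 mg; sodium chloride 26.06 g; L-lysine hydrochloride 305.17 mg; L-asparagine 409.86 mg; maltose 3.70 g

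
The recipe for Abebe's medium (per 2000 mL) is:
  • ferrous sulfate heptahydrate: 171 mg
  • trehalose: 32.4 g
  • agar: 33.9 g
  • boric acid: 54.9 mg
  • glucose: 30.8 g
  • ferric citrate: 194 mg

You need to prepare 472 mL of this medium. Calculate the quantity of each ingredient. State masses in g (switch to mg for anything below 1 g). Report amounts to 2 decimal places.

ferrous sulfate heptahydrate 40.36 mg; trehalose 7.65 g; agar 8.00 g; boric acid 12.96 mg; glucose 7.27 g; ferric citrate 45.78 mg

Ratio of target to recipe volume: 472 / 2000 = 0.236.
ferrous sulfate heptahydrate: 171 mg × (472 mL / 2000 mL) = 40.36 mg
trehalose: 32.4 g × (472 mL / 2000 mL) = 7.65 g
agar: 33.9 g × (472 mL / 2000 mL) = 8.00 g
boric acid: 54.9 mg × (472 mL / 2000 mL) = 12.96 mg
glucose: 30.8 g × (472 mL / 2000 mL) = 7.27 g
ferric citrate: 194 mg × (472 mL / 2000 mL) = 45.78 mg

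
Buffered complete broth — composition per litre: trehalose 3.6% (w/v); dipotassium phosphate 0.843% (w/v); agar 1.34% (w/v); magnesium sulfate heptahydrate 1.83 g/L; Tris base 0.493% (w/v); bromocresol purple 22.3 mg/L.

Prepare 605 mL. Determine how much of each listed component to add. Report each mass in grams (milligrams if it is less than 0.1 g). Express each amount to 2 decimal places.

Target volume = 605 mL = 0.605 L.
trehalose: 3.6% w/v = 36 g/L → 36 × 0.605 L = 21.78 g
dipotassium phosphate: 0.843 g per 100 mL × 605 mL ÷ 100 = 5.10 g
agar: 1.34 g per 100 mL × 605 mL ÷ 100 = 8.11 g
magnesium sulfate heptahydrate: 1.83 g/L × 0.605 L = 1.11 g
Tris base: 0.493% w/v = 4.93 g/L → 4.93 × 0.605 L = 2.98 g
bromocresol purple: 22.3 mg/L × 0.605 L = 13.49 mg

trehalose 21.78 g; dipotassium phosphate 5.10 g; agar 8.11 g; magnesium sulfate heptahydrate 1.11 g; Tris base 2.98 g; bromocresol purple 13.49 mg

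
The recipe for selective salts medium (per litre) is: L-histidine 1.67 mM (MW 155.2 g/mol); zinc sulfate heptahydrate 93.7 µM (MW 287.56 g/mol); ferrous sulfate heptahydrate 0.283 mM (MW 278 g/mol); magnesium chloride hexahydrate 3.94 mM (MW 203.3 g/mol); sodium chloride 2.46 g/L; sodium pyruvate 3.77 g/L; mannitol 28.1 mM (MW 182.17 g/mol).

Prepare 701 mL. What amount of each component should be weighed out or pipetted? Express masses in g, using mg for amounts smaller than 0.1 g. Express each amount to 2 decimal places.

L-histidine 0.18 g; zinc sulfate heptahydrate 18.89 mg; ferrous sulfate heptahydrate 55.15 mg; magnesium chloride hexahydrate 0.56 g; sodium chloride 1.72 g; sodium pyruvate 2.64 g; mannitol 3.59 g

Target volume = 701 mL = 0.701 L.
L-histidine: 1.67 mmol/L × 155.2 g/mol × 0.701 L ÷ 1000 = 0.18 g
zinc sulfate heptahydrate: 93.7 µmol/L × 287.56 g/mol × 0.701 L ÷ 1000 = 18.89 mg
ferrous sulfate heptahydrate: 0.283 mmol/L × 278 mg/mmol × 0.701 L = 55.15 mg
magnesium chloride hexahydrate: 3.94 mmol/L × 203.3 g/mol × 0.701 L ÷ 1000 = 0.56 g
sodium chloride: 2.46 g/L × 0.701 L = 1.72 g
sodium pyruvate: 3.77 g/L × 0.701 L = 2.64 g
mannitol: 28.1 mmol/L × 182.17 g/mol × 0.701 L ÷ 1000 = 3.59 g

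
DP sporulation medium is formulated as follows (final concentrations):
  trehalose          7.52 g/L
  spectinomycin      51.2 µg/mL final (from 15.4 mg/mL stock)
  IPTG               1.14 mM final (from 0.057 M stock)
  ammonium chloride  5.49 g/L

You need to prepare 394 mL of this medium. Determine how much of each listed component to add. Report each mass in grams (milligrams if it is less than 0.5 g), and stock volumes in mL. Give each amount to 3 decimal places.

trehalose 2.963 g; spectinomycin 1.310 mL; IPTG 7.880 mL; ammonium chloride 2.163 g

Target volume = 394 mL = 0.394 L.
trehalose: 7.52 g/L × 0.394 L = 2.963 g
spectinomycin: dilute stock: 51.2 µg/mL × 394 mL ÷ 15400 µg/mL = 1.310 mL
IPTG: dilute stock: 1.14 mM × 394 mL ÷ 57 mM = 7.880 mL
ammonium chloride: 5.49 g/L × 0.394 L = 2.163 g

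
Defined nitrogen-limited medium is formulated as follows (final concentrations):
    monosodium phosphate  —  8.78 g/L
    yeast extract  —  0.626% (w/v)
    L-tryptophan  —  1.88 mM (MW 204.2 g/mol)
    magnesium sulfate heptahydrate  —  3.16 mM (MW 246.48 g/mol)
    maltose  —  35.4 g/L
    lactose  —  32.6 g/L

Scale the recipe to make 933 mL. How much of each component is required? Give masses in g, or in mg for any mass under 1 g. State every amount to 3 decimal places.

monosodium phosphate 8.192 g; yeast extract 5.841 g; L-tryptophan 358.175 mg; magnesium sulfate heptahydrate 726.692 mg; maltose 33.028 g; lactose 30.416 g

Scale factor relative to 1 L: 0.933.
monosodium phosphate: 8.78 g/L × 0.933 L = 8.192 g
yeast extract: 0.626% w/v = 6.26 g/L → 6.26 × 0.933 L = 5.841 g
L-tryptophan: 1.88 mmol/L × 204.2 mg/mmol × 0.933 L = 358.175 mg
magnesium sulfate heptahydrate: 3.16 mmol/L × 246.48 mg/mmol × 0.933 L = 726.692 mg
maltose: 35.4 g/L × 0.933 L = 33.028 g
lactose: 32.6 g/L × 0.933 L = 30.416 g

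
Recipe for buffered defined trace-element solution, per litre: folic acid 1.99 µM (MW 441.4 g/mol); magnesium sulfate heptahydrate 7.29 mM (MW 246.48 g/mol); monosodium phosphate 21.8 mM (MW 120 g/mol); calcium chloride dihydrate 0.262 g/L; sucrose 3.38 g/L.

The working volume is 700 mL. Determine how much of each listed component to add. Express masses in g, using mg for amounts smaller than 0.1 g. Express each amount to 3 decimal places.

folic acid 0.615 mg; magnesium sulfate heptahydrate 1.258 g; monosodium phosphate 1.831 g; calcium chloride dihydrate 0.183 g; sucrose 2.366 g

Target volume = 700 mL = 0.7 L.
folic acid: 1.99 µmol/L × 441.4 g/mol × 0.7 L ÷ 1000 = 0.615 mg
magnesium sulfate heptahydrate: 7.29 mmol/L × 246.48 g/mol × 0.7 L ÷ 1000 = 1.258 g
monosodium phosphate: 21.8 mmol/L × 120 g/mol × 0.7 L ÷ 1000 = 1.831 g
calcium chloride dihydrate: 0.262 g/L × 0.7 L = 0.183 g
sucrose: 3.38 g/L × 0.7 L = 2.366 g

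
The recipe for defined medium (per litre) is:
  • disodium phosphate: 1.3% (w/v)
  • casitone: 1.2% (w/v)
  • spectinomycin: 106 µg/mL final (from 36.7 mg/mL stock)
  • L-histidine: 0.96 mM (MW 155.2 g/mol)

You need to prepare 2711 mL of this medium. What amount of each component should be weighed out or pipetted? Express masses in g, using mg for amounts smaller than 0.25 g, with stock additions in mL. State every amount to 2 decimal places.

disodium phosphate 35.24 g; casitone 32.53 g; spectinomycin 7.83 mL; L-histidine 0.40 g

Target volume = 2711 mL = 2.711 L.
disodium phosphate: 1.3% w/v = 13 g/L → 13 × 2.711 L = 35.24 g
casitone: 1.2% w/v = 12 g/L → 12 × 2.711 L = 32.53 g
spectinomycin: C1V1 = C2V2 → 106 µg/mL × 2711 mL ÷ 36700 µg/mL = 7.83 mL
L-histidine: 0.96 mmol/L × 155.2 g/mol × 2.711 L ÷ 1000 = 0.40 g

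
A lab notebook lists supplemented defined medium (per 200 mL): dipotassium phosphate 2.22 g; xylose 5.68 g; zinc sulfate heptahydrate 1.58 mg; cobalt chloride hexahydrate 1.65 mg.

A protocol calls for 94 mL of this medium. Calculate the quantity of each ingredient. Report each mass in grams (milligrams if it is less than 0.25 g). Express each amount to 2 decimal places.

dipotassium phosphate 1.04 g; xylose 2.67 g; zinc sulfate heptahydrate 0.74 mg; cobalt chloride hexahydrate 0.78 mg

Scale factor = 94 mL / 200 mL = 0.47.
dipotassium phosphate: 2.22 g × (94 mL / 200 mL) = 1.04 g
xylose: 5.68 g × (94 mL / 200 mL) = 2.67 g
zinc sulfate heptahydrate: 1.58 mg × (94 mL / 200 mL) = 0.74 mg
cobalt chloride hexahydrate: 1.65 mg × (94 mL / 200 mL) = 0.78 mg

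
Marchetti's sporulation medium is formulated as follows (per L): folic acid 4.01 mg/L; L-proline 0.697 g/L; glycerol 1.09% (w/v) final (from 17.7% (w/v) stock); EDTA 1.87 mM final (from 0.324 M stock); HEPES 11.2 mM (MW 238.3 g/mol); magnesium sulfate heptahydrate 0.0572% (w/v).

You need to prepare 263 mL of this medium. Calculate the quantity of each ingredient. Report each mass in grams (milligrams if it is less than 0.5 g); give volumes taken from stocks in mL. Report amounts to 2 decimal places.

folic acid 1.05 mg; L-proline 183.31 mg; glycerol 16.20 mL; EDTA 1.52 mL; HEPES 0.70 g; magnesium sulfate heptahydrate 150.44 mg

Target volume = 263 mL = 0.263 L.
folic acid: 4.01 mg/L × 0.263 L = 1.05 mg
L-proline: 0.697 g/L × 0.263 L = 0.183311 g = 183.31 mg
glycerol: V = C2·V2/C1 = 1.09% ÷ 17.7% × 263 mL = 16.20 mL
EDTA: C1V1 = C2V2 → 1.87 mM × 263 mL ÷ 324 mM = 1.52 mL
HEPES: 11.2 mmol/L × 238.3 g/mol × 0.263 L ÷ 1000 = 0.70 g
magnesium sulfate heptahydrate: 0.0572 g per 100 mL × 263 mL ÷ 100 = 0.150436 g = 150.44 mg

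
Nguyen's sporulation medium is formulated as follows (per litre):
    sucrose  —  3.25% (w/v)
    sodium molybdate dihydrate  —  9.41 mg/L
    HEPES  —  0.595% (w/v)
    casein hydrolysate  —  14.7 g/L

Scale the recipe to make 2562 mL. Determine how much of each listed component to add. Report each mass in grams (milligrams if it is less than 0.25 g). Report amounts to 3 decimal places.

sucrose 83.265 g; sodium molybdate dihydrate 24.108 mg; HEPES 15.244 g; casein hydrolysate 37.661 g

Target volume = 2562 mL = 2.562 L.
sucrose: 3.25 g per 100 mL × 2562 mL ÷ 100 = 83.265 g
sodium molybdate dihydrate: 9.41 mg/L × 2.562 L = 24.108 mg
HEPES: 0.595% w/v = 5.95 g/L → 5.95 × 2.562 L = 15.244 g
casein hydrolysate: 14.7 g/L × 2.562 L = 37.661 g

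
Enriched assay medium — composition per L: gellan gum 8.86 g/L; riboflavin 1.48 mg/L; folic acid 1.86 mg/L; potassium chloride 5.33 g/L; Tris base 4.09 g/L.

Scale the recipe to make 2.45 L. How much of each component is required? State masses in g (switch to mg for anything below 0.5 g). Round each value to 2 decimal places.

gellan gum 21.71 g; riboflavin 3.63 mg; folic acid 4.56 mg; potassium chloride 13.06 g; Tris base 10.02 g

Scale factor relative to 1 L: 2.45.
gellan gum: 8.86 g/L × 2.45 L = 21.71 g
riboflavin: 1.48 mg/L × 2.45 L = 3.63 mg
folic acid: 1.86 mg/L × 2.45 L = 4.56 mg
potassium chloride: 5.33 g/L × 2.45 L = 13.06 g
Tris base: 4.09 g/L × 2.45 L = 10.02 g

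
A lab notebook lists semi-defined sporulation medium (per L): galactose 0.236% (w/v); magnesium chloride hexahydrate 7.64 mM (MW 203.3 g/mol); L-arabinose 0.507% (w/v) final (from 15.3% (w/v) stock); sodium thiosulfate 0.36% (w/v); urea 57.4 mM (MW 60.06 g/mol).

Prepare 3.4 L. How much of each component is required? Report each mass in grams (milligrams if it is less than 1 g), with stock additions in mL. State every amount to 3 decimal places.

Scale factor relative to 1 L: 3.4.
galactose: 0.236 g per 100 mL × 3400 mL ÷ 100 = 8.024 g
magnesium chloride hexahydrate: 7.64 mmol/L × 203.3 g/mol × 3.4 L ÷ 1000 = 5.281 g
L-arabinose: C1V1 = C2V2 → 0.507% ÷ 15.3% × 3400 mL = 112.667 mL
sodium thiosulfate: 0.36% w/v = 3.6 g/L → 3.6 × 3.4 L = 12.240 g
urea: 57.4 mmol/L × 60.06 g/mol × 3.4 L ÷ 1000 = 11.721 g

galactose 8.024 g; magnesium chloride hexahydrate 5.281 g; L-arabinose 112.667 mL; sodium thiosulfate 12.240 g; urea 11.721 g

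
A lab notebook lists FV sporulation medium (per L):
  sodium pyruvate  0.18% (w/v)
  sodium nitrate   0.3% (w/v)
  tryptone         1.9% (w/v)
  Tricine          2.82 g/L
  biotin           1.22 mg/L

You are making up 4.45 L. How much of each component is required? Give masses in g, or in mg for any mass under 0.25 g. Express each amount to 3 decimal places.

Working volume: 4.45 L.
sodium pyruvate: 0.18% w/v = 1.8 g/L → 1.8 × 4.45 L = 8.010 g
sodium nitrate: 0.3 g per 100 mL × 4450 mL ÷ 100 = 13.350 g
tryptone: 1.9% w/v = 19 g/L → 19 × 4.45 L = 84.550 g
Tricine: 2.82 g/L × 4.45 L = 12.549 g
biotin: 1.22 mg/L × 4.45 L = 5.429 mg

sodium pyruvate 8.010 g; sodium nitrate 13.350 g; tryptone 84.550 g; Tricine 12.549 g; biotin 5.429 mg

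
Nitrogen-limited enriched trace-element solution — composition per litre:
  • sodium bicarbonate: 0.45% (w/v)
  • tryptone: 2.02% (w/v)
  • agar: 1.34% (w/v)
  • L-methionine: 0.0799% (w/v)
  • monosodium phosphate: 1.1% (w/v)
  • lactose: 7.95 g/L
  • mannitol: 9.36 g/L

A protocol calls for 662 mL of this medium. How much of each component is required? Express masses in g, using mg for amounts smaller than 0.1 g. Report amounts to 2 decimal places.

Target volume = 662 mL = 0.662 L.
sodium bicarbonate: 0.45 g per 100 mL × 662 mL ÷ 100 = 2.98 g
tryptone: 2.02 g per 100 mL × 662 mL ÷ 100 = 13.37 g
agar: 1.34% w/v = 13.4 g/L → 13.4 × 0.662 L = 8.87 g
L-methionine: 0.0799 g per 100 mL × 662 mL ÷ 100 = 0.53 g
monosodium phosphate: 1.1 g per 100 mL × 662 mL ÷ 100 = 7.28 g
lactose: 7.95 g/L × 0.662 L = 5.26 g
mannitol: 9.36 g/L × 0.662 L = 6.20 g

sodium bicarbonate 2.98 g; tryptone 13.37 g; agar 8.87 g; L-methionine 0.53 g; monosodium phosphate 7.28 g; lactose 5.26 g; mannitol 6.20 g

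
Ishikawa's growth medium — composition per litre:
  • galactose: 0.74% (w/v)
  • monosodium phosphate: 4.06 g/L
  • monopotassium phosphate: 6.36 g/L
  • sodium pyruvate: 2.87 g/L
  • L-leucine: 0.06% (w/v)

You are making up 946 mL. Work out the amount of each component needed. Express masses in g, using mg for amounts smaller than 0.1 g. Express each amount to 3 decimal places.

galactose 7.000 g; monosodium phosphate 3.841 g; monopotassium phosphate 6.017 g; sodium pyruvate 2.715 g; L-leucine 0.568 g

Scale factor relative to 1 L: 0.946.
galactose: 0.74 g per 100 mL × 946 mL ÷ 100 = 7.000 g
monosodium phosphate: 4.06 g/L × 0.946 L = 3.841 g
monopotassium phosphate: 6.36 g/L × 0.946 L = 6.017 g
sodium pyruvate: 2.87 g/L × 0.946 L = 2.715 g
L-leucine: 0.06% w/v = 0.6 g/L → 0.6 × 0.946 L = 0.568 g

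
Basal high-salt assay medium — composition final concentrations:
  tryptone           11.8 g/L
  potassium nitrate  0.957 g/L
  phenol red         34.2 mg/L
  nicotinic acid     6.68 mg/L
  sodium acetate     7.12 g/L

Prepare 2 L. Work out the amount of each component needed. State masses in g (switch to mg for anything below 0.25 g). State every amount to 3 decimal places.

tryptone 23.600 g; potassium nitrate 1.914 g; phenol red 68.400 mg; nicotinic acid 13.360 mg; sodium acetate 14.240 g

Working volume: 2 L.
tryptone: 11.8 g/L × 2 L = 23.600 g
potassium nitrate: 0.957 g/L × 2 L = 1.914 g
phenol red: 34.2 mg/L × 2 L = 68.400 mg
nicotinic acid: 6.68 mg/L × 2 L = 13.360 mg
sodium acetate: 7.12 g/L × 2 L = 14.240 g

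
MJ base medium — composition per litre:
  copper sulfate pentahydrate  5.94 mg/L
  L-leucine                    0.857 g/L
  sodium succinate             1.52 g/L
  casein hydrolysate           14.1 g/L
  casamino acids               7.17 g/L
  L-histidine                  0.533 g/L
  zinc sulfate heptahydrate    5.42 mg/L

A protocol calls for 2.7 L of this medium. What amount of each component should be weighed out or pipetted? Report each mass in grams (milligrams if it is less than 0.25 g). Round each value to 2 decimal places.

Working volume: 2.7 L.
copper sulfate pentahydrate: 5.94 mg/L × 2.7 L = 16.04 mg
L-leucine: 0.857 g/L × 2.7 L = 2.31 g
sodium succinate: 1.52 g/L × 2.7 L = 4.10 g
casein hydrolysate: 14.1 g/L × 2.7 L = 38.07 g
casamino acids: 7.17 g/L × 2.7 L = 19.36 g
L-histidine: 0.533 g/L × 2.7 L = 1.44 g
zinc sulfate heptahydrate: 5.42 mg/L × 2.7 L = 14.63 mg

copper sulfate pentahydrate 16.04 mg; L-leucine 2.31 g; sodium succinate 4.10 g; casein hydrolysate 38.07 g; casamino acids 19.36 g; L-histidine 1.44 g; zinc sulfate heptahydrate 14.63 mg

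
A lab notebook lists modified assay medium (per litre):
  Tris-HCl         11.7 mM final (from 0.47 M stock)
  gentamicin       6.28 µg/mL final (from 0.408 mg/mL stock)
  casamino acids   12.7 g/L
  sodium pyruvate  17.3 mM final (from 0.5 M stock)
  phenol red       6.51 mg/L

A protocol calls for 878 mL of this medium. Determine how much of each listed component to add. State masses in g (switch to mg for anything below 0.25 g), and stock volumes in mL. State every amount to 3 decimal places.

Tris-HCl 21.857 mL; gentamicin 13.514 mL; casamino acids 11.151 g; sodium pyruvate 30.379 mL; phenol red 5.716 mg

Working volume: 878 mL = 0.878 L.
Tris-HCl: dilute stock: 11.7 mM × 878 mL ÷ 470 mM = 21.857 mL
gentamicin: V = C2·V2/C1 = 6.28 µg/mL × 878 mL ÷ 408 µg/mL = 13.514 mL
casamino acids: 12.7 g/L × 0.878 L = 11.151 g
sodium pyruvate: V = C2·V2/C1 = 17.3 mM × 878 mL ÷ 500 mM = 30.379 mL
phenol red: 6.51 mg/L × 0.878 L = 5.716 mg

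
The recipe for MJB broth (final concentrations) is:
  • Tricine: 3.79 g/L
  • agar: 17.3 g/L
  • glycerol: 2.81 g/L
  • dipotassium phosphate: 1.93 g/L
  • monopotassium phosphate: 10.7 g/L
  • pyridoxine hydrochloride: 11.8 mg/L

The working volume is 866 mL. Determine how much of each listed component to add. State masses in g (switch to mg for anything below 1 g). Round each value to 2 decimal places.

Tricine 3.28 g; agar 14.98 g; glycerol 2.43 g; dipotassium phosphate 1.67 g; monopotassium phosphate 9.27 g; pyridoxine hydrochloride 10.22 mg

Scale factor relative to 1 L: 0.866.
Tricine: 3.79 g/L × 0.866 L = 3.28 g
agar: 17.3 g/L × 0.866 L = 14.98 g
glycerol: 2.81 g/L × 0.866 L = 2.43 g
dipotassium phosphate: 1.93 g/L × 0.866 L = 1.67 g
monopotassium phosphate: 10.7 g/L × 0.866 L = 9.27 g
pyridoxine hydrochloride: 11.8 mg/L × 0.866 L = 10.22 mg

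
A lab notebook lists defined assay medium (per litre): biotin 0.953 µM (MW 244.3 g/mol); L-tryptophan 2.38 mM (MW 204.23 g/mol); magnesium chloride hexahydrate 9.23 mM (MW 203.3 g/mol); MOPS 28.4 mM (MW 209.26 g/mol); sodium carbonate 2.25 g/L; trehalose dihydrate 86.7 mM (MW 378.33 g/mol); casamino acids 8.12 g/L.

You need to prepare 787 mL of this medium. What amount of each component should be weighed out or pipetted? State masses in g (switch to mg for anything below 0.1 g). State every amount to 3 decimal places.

Working volume: 787 mL = 0.787 L.
biotin: 0.953 µmol/L × 244.3 g/mol × 0.787 L ÷ 1000 = 0.183 mg
L-tryptophan: 2.38 mmol/L × 204.23 g/mol × 0.787 L ÷ 1000 = 0.383 g
magnesium chloride hexahydrate: 9.23 mmol/L × 203.3 g/mol × 0.787 L ÷ 1000 = 1.477 g
MOPS: 28.4 mmol/L × 209.26 g/mol × 0.787 L ÷ 1000 = 4.677 g
sodium carbonate: 2.25 g/L × 0.787 L = 1.771 g
trehalose dihydrate: 86.7 mmol/L × 378.33 g/mol × 0.787 L ÷ 1000 = 25.815 g
casamino acids: 8.12 g/L × 0.787 L = 6.390 g

biotin 0.183 mg; L-tryptophan 0.383 g; magnesium chloride hexahydrate 1.477 g; MOPS 4.677 g; sodium carbonate 1.771 g; trehalose dihydrate 25.815 g; casamino acids 6.390 g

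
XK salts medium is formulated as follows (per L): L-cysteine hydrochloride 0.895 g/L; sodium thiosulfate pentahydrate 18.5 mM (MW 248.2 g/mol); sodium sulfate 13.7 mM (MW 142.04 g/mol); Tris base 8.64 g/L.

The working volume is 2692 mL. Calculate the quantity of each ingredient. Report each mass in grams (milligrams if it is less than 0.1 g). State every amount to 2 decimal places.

Target volume = 2692 mL = 2.692 L.
L-cysteine hydrochloride: 0.895 g/L × 2.692 L = 2.41 g
sodium thiosulfate pentahydrate: 18.5 mmol/L × 248.2 g/mol × 2.692 L ÷ 1000 = 12.36 g
sodium sulfate: 13.7 mmol/L × 142.04 g/mol × 2.692 L ÷ 1000 = 5.24 g
Tris base: 8.64 g/L × 2.692 L = 23.26 g

L-cysteine hydrochloride 2.41 g; sodium thiosulfate pentahydrate 12.36 g; sodium sulfate 5.24 g; Tris base 23.26 g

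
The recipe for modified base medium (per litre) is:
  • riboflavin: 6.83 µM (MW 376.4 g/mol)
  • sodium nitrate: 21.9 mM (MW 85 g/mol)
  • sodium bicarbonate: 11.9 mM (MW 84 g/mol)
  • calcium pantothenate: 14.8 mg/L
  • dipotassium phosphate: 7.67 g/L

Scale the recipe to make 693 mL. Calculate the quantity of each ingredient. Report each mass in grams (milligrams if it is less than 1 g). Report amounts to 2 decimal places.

Working volume: 693 mL = 0.693 L.
riboflavin: 6.83 µmol/L × 376.4 g/mol × 0.693 L ÷ 1000 = 1.78 mg
sodium nitrate: 21.9 mmol/L × 85 g/mol × 0.693 L ÷ 1000 = 1.29 g
sodium bicarbonate: 11.9 mmol/L × 84 mg/mmol × 0.693 L = 692.72 mg
calcium pantothenate: 14.8 mg/L × 0.693 L = 10.26 mg
dipotassium phosphate: 7.67 g/L × 0.693 L = 5.32 g

riboflavin 1.78 mg; sodium nitrate 1.29 g; sodium bicarbonate 692.72 mg; calcium pantothenate 10.26 mg; dipotassium phosphate 5.32 g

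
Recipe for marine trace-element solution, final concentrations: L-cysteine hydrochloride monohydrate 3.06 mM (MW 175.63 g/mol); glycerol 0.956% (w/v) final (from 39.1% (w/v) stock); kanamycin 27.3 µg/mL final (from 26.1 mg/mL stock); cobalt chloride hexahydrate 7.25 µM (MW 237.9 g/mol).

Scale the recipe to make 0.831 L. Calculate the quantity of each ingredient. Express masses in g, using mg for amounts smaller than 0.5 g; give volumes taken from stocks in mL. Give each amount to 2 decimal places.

Scale factor relative to 1 L: 0.831.
L-cysteine hydrochloride monohydrate: 3.06 mmol/L × 175.63 mg/mmol × 0.831 L = 446.60 mg
glycerol: dilute stock: 0.956% ÷ 39.1% × 831 mL = 20.32 mL
kanamycin: V = C2·V2/C1 = 27.3 µg/mL × 831 mL ÷ 26100 µg/mL = 0.87 mL
cobalt chloride hexahydrate: 7.25 µmol/L × 237.9 g/mol × 0.831 L ÷ 1000 = 1.43 mg

L-cysteine hydrochloride monohydrate 446.60 mg; glycerol 20.32 mL; kanamycin 0.87 mL; cobalt chloride hexahydrate 1.43 mg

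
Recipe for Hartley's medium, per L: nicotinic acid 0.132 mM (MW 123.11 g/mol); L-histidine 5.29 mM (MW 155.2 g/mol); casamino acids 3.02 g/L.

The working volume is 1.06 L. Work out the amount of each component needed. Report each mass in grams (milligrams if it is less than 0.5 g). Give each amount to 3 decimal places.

nicotinic acid 17.226 mg; L-histidine 0.870 g; casamino acids 3.201 g

Working volume: 1.06 L.
nicotinic acid: 0.132 mmol/L × 123.11 mg/mmol × 1.06 L = 17.226 mg
L-histidine: 5.29 mmol/L × 155.2 g/mol × 1.06 L ÷ 1000 = 0.870 g
casamino acids: 3.02 g/L × 1.06 L = 3.201 g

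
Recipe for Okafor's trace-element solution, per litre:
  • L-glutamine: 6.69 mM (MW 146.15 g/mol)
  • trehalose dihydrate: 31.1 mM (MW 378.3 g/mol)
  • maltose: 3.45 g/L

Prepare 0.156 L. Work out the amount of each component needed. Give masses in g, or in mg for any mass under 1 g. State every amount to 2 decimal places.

Working volume: 0.156 L.
L-glutamine: 6.69 mmol/L × 146.15 mg/mmol × 0.156 L = 152.53 mg
trehalose dihydrate: 31.1 mmol/L × 378.3 g/mol × 0.156 L ÷ 1000 = 1.84 g
maltose: 3.45 g/L × 0.156 L = 0.5382 g = 538.20 mg

L-glutamine 152.53 mg; trehalose dihydrate 1.84 g; maltose 538.20 mg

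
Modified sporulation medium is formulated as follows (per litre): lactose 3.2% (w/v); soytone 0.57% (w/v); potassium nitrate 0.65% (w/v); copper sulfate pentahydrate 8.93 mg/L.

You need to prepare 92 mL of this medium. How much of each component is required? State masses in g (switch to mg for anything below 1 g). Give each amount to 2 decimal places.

lactose 2.94 g; soytone 524.40 mg; potassium nitrate 598.00 mg; copper sulfate pentahydrate 0.82 mg

Scale factor relative to 1 L: 0.092.
lactose: 3.2% w/v = 32 g/L → 32 × 0.092 L = 2.94 g
soytone: 0.57% w/v = 5.7 g/L → 5.7 × 0.092 L = 0.5244 g = 524.40 mg
potassium nitrate: 0.65 g per 100 mL × 92 mL ÷ 100 = 0.598 g = 598.00 mg
copper sulfate pentahydrate: 8.93 mg/L × 0.092 L = 0.82 mg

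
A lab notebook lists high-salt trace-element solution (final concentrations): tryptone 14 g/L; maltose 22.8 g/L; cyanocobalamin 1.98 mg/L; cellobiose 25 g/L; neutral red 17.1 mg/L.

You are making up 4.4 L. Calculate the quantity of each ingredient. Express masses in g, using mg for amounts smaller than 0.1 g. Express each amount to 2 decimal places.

tryptone 61.60 g; maltose 100.32 g; cyanocobalamin 8.71 mg; cellobiose 110.00 g; neutral red 75.24 mg

Working volume: 4.4 L.
tryptone: 14 g/L × 4.4 L = 61.60 g
maltose: 22.8 g/L × 4.4 L = 100.32 g
cyanocobalamin: 1.98 mg/L × 4.4 L = 8.71 mg
cellobiose: 25 g/L × 4.4 L = 110.00 g
neutral red: 17.1 mg/L × 4.4 L = 75.24 mg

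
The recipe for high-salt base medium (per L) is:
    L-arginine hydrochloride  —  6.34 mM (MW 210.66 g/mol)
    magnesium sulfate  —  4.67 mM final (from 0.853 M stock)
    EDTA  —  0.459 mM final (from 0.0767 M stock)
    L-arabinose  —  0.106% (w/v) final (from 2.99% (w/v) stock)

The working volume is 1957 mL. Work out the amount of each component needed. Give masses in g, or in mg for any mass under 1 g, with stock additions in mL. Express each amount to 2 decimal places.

L-arginine hydrochloride 2.61 g; magnesium sulfate 10.71 mL; EDTA 11.71 mL; L-arabinose 69.38 mL

Working volume: 1957 mL = 1.957 L.
L-arginine hydrochloride: 6.34 mmol/L × 210.66 g/mol × 1.957 L ÷ 1000 = 2.61 g
magnesium sulfate: V = C2·V2/C1 = 4.67 mM × 1957 mL ÷ 853 mM = 10.71 mL
EDTA: C1V1 = C2V2 → 0.459 mM × 1957 mL ÷ 76.7 mM = 11.71 mL
L-arabinose: V = C2·V2/C1 = 0.106% ÷ 2.99% × 1957 mL = 69.38 mL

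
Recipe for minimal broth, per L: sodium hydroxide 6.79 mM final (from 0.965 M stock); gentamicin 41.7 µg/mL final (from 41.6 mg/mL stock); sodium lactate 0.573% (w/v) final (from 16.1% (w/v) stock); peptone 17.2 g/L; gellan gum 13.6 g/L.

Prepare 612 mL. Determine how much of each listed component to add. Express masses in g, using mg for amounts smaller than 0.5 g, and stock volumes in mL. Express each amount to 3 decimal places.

sodium hydroxide 4.306 mL; gentamicin 0.613 mL; sodium lactate 21.781 mL; peptone 10.526 g; gellan gum 8.323 g

Working volume: 612 mL = 0.612 L.
sodium hydroxide: dilute stock: 6.79 mM × 612 mL ÷ 965 mM = 4.306 mL
gentamicin: C1V1 = C2V2 → 41.7 µg/mL × 612 mL ÷ 41600 µg/mL = 0.613 mL
sodium lactate: V = C2·V2/C1 = 0.573% ÷ 16.1% × 612 mL = 21.781 mL
peptone: 17.2 g/L × 0.612 L = 10.526 g
gellan gum: 13.6 g/L × 0.612 L = 8.323 g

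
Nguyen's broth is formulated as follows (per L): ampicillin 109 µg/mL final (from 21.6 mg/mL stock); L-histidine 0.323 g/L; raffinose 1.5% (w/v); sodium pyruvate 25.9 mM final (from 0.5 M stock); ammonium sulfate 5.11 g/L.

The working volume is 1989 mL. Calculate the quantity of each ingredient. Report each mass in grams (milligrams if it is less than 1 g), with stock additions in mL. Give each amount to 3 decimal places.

Scale factor relative to 1 L: 1.989.
ampicillin: dilute stock: 109 µg/mL × 1989 mL ÷ 21600 µg/mL = 10.037 mL
L-histidine: 0.323 g/L × 1.989 L = 0.642447 g = 642.447 mg
raffinose: 1.5 g per 100 mL × 1989 mL ÷ 100 = 29.835 g
sodium pyruvate: C1V1 = C2V2 → 25.9 mM × 1989 mL ÷ 500 mM = 103.030 mL
ammonium sulfate: 5.11 g/L × 1.989 L = 10.164 g

ampicillin 10.037 mL; L-histidine 642.447 mg; raffinose 29.835 g; sodium pyruvate 103.030 mL; ammonium sulfate 10.164 g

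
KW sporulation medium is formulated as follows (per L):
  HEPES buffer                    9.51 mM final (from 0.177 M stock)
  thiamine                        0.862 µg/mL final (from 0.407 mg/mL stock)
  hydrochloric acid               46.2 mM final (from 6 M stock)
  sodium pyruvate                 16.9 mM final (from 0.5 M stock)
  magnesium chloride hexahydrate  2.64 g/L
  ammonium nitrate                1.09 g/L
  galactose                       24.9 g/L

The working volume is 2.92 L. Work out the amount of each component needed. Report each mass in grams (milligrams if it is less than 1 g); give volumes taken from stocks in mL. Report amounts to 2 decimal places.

HEPES buffer 156.89 mL; thiamine 6.18 mL; hydrochloric acid 22.48 mL; sodium pyruvate 98.70 mL; magnesium chloride hexahydrate 7.71 g; ammonium nitrate 3.18 g; galactose 72.71 g

Scale factor relative to 1 L: 2.92.
HEPES buffer: C1V1 = C2V2 → 9.51 mM × 2920 mL ÷ 177 mM = 156.89 mL
thiamine: C1V1 = C2V2 → 0.862 µg/mL × 2920 mL ÷ 407 µg/mL = 6.18 mL
hydrochloric acid: C1V1 = C2V2 → 46.2 mM × 2920 mL ÷ 6000 mM = 22.48 mL
sodium pyruvate: dilute stock: 16.9 mM × 2920 mL ÷ 500 mM = 98.70 mL
magnesium chloride hexahydrate: 2.64 g/L × 2.92 L = 7.71 g
ammonium nitrate: 1.09 g/L × 2.92 L = 3.18 g
galactose: 24.9 g/L × 2.92 L = 72.71 g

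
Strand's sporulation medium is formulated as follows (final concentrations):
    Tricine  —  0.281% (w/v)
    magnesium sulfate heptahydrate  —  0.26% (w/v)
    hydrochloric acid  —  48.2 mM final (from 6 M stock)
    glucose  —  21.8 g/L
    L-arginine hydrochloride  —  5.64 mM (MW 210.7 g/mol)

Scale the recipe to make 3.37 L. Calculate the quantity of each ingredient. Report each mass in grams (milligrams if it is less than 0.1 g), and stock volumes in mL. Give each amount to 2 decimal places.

Scale factor relative to 1 L: 3.37.
Tricine: 0.281% w/v = 2.81 g/L → 2.81 × 3.37 L = 9.47 g
magnesium sulfate heptahydrate: 0.26 g per 100 mL × 3370 mL ÷ 100 = 8.76 g
hydrochloric acid: V = C2·V2/C1 = 48.2 mM × 3370 mL ÷ 6000 mM = 27.07 mL
glucose: 21.8 g/L × 3.37 L = 73.47 g
L-arginine hydrochloride: 5.64 mmol/L × 210.7 g/mol × 3.37 L ÷ 1000 = 4.00 g

Tricine 9.47 g; magnesium sulfate heptahydrate 8.76 g; hydrochloric acid 27.07 mL; glucose 73.47 g; L-arginine hydrochloride 4.00 g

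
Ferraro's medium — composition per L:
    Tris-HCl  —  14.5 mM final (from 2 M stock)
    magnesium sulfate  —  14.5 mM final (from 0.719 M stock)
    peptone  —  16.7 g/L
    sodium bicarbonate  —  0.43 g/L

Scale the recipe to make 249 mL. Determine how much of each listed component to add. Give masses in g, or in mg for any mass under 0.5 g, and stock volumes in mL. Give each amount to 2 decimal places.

Working volume: 249 mL = 0.249 L.
Tris-HCl: V = C2·V2/C1 = 14.5 mM × 249 mL ÷ 2000 mM = 1.81 mL
magnesium sulfate: V = C2·V2/C1 = 14.5 mM × 249 mL ÷ 719 mM = 5.02 mL
peptone: 16.7 g/L × 0.249 L = 4.16 g
sodium bicarbonate: 0.43 g/L × 0.249 L = 0.10707 g = 107.07 mg

Tris-HCl 1.81 mL; magnesium sulfate 5.02 mL; peptone 4.16 g; sodium bicarbonate 107.07 mg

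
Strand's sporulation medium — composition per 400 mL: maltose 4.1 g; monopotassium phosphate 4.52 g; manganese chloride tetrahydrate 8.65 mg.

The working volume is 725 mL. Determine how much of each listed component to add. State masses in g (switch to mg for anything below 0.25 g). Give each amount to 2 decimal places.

Scale factor = 725 mL / 400 mL = 1.8125.
maltose: 4.1 g × (725 mL / 400 mL) = 7.43 g
monopotassium phosphate: 4.52 g × (725 mL / 400 mL) = 8.19 g
manganese chloride tetrahydrate: 8.65 mg × (725 mL / 400 mL) = 15.68 mg

maltose 7.43 g; monopotassium phosphate 8.19 g; manganese chloride tetrahydrate 15.68 mg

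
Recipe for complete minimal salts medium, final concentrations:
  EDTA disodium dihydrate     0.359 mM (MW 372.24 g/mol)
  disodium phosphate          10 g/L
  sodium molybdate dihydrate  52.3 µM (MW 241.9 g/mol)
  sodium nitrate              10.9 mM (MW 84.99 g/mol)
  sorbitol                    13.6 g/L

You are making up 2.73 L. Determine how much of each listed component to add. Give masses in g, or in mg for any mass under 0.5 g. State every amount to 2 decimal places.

EDTA disodium dihydrate 364.82 mg; disodium phosphate 27.30 g; sodium molybdate dihydrate 34.54 mg; sodium nitrate 2.53 g; sorbitol 37.13 g

Scale factor relative to 1 L: 2.73.
EDTA disodium dihydrate: 0.359 mmol/L × 372.24 mg/mmol × 2.73 L = 364.82 mg
disodium phosphate: 10 g/L × 2.73 L = 27.30 g
sodium molybdate dihydrate: 52.3 µmol/L × 241.9 g/mol × 2.73 L ÷ 1000 = 34.54 mg
sodium nitrate: 10.9 mmol/L × 84.99 g/mol × 2.73 L ÷ 1000 = 2.53 g
sorbitol: 13.6 g/L × 2.73 L = 37.13 g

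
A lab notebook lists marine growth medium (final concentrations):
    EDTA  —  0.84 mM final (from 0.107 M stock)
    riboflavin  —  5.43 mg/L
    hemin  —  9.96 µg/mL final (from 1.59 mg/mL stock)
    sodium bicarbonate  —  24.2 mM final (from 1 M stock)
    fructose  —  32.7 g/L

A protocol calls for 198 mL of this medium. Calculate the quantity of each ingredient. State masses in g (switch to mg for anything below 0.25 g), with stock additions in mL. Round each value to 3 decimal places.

Target volume = 198 mL = 0.198 L.
EDTA: V = C2·V2/C1 = 0.84 mM × 198 mL ÷ 107 mM = 1.554 mL
riboflavin: 5.43 mg/L × 0.198 L = 1.075 mg
hemin: C1V1 = C2V2 → 9.96 µg/mL × 198 mL ÷ 1590 µg/mL = 1.240 mL
sodium bicarbonate: dilute stock: 24.2 mM × 198 mL ÷ 1000 mM = 4.792 mL
fructose: 32.7 g/L × 0.198 L = 6.475 g

EDTA 1.554 mL; riboflavin 1.075 mg; hemin 1.240 mL; sodium bicarbonate 4.792 mL; fructose 6.475 g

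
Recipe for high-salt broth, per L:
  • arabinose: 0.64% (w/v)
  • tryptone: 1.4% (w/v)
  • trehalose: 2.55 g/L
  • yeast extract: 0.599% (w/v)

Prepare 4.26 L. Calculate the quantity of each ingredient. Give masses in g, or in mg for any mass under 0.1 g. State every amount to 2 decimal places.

arabinose 27.26 g; tryptone 59.64 g; trehalose 10.86 g; yeast extract 25.52 g

Scale factor relative to 1 L: 4.26.
arabinose: 0.64 g per 100 mL × 4260 mL ÷ 100 = 27.26 g
tryptone: 1.4% w/v = 14 g/L → 14 × 4.26 L = 59.64 g
trehalose: 2.55 g/L × 4.26 L = 10.86 g
yeast extract: 0.599% w/v = 5.99 g/L → 5.99 × 4.26 L = 25.52 g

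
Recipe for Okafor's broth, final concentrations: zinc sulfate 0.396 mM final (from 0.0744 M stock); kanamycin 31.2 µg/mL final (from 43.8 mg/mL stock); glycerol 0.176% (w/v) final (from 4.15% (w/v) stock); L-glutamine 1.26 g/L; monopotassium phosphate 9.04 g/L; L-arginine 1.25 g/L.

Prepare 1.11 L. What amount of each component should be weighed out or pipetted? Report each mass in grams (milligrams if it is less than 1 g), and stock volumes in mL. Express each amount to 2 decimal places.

zinc sulfate 5.91 mL; kanamycin 0.79 mL; glycerol 47.07 mL; L-glutamine 1.40 g; monopotassium phosphate 10.03 g; L-arginine 1.39 g

Working volume: 1.11 L.
zinc sulfate: C1V1 = C2V2 → 0.396 mM × 1110 mL ÷ 74.4 mM = 5.91 mL
kanamycin: C1V1 = C2V2 → 31.2 µg/mL × 1110 mL ÷ 43800 µg/mL = 0.79 mL
glycerol: V = C2·V2/C1 = 0.176% ÷ 4.15% × 1110 mL = 47.07 mL
L-glutamine: 1.26 g/L × 1.11 L = 1.40 g
monopotassium phosphate: 9.04 g/L × 1.11 L = 10.03 g
L-arginine: 1.25 g/L × 1.11 L = 1.39 g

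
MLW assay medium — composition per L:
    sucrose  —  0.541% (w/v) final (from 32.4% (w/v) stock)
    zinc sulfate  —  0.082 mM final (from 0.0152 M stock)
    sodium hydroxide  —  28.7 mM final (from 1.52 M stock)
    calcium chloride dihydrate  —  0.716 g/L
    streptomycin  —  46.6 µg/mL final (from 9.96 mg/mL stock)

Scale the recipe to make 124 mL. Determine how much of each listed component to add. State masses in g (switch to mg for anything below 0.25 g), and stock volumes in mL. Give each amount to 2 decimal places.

sucrose 2.07 mL; zinc sulfate 0.67 mL; sodium hydroxide 2.34 mL; calcium chloride dihydrate 88.78 mg; streptomycin 0.58 mL

Working volume: 124 mL = 0.124 L.
sucrose: V = C2·V2/C1 = 0.541% ÷ 32.4% × 124 mL = 2.07 mL
zinc sulfate: C1V1 = C2V2 → 0.082 mM × 124 mL ÷ 15.2 mM = 0.67 mL
sodium hydroxide: dilute stock: 28.7 mM × 124 mL ÷ 1520 mM = 2.34 mL
calcium chloride dihydrate: 0.716 g/L × 0.124 L = 0.088784 g = 88.78 mg
streptomycin: dilute stock: 46.6 µg/mL × 124 mL ÷ 9960 µg/mL = 0.58 mL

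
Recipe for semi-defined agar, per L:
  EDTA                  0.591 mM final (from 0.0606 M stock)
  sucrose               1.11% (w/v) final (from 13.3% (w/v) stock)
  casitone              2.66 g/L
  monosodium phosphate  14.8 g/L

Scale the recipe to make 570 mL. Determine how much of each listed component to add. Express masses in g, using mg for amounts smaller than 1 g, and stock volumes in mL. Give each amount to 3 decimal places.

EDTA 5.559 mL; sucrose 47.571 mL; casitone 1.516 g; monosodium phosphate 8.436 g

Target volume = 570 mL = 0.57 L.
EDTA: C1V1 = C2V2 → 0.591 mM × 570 mL ÷ 60.6 mM = 5.559 mL
sucrose: dilute stock: 1.11% ÷ 13.3% × 570 mL = 47.571 mL
casitone: 2.66 g/L × 0.57 L = 1.516 g
monosodium phosphate: 14.8 g/L × 0.57 L = 8.436 g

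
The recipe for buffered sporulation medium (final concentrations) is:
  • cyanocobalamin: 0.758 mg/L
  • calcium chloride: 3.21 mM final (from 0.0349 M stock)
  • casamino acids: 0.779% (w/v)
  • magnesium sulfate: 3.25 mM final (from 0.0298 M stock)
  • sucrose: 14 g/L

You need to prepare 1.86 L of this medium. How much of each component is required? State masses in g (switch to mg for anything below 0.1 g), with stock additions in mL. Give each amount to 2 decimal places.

cyanocobalamin 1.41 mg; calcium chloride 171.08 mL; casamino acids 14.49 g; magnesium sulfate 202.85 mL; sucrose 26.04 g

Working volume: 1.86 L.
cyanocobalamin: 0.758 mg/L × 1.86 L = 1.41 mg
calcium chloride: C1V1 = C2V2 → 3.21 mM × 1860 mL ÷ 34.9 mM = 171.08 mL
casamino acids: 0.779% w/v = 7.79 g/L → 7.79 × 1.86 L = 14.49 g
magnesium sulfate: V = C2·V2/C1 = 3.25 mM × 1860 mL ÷ 29.8 mM = 202.85 mL
sucrose: 14 g/L × 1.86 L = 26.04 g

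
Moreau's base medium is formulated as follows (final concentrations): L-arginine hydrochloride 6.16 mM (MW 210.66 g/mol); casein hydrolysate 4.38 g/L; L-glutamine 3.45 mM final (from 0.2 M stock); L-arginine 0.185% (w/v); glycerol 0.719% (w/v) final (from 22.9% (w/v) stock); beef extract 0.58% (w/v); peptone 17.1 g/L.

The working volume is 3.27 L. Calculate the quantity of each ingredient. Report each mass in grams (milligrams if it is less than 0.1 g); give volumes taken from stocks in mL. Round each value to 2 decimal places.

L-arginine hydrochloride 4.24 g; casein hydrolysate 14.32 g; L-glutamine 56.41 mL; L-arginine 6.05 g; glycerol 102.67 mL; beef extract 18.97 g; peptone 55.92 g

Scale factor relative to 1 L: 3.27.
L-arginine hydrochloride: 6.16 mmol/L × 210.66 g/mol × 3.27 L ÷ 1000 = 4.24 g
casein hydrolysate: 4.38 g/L × 3.27 L = 14.32 g
L-glutamine: V = C2·V2/C1 = 3.45 mM × 3270 mL ÷ 200 mM = 56.41 mL
L-arginine: 0.185 g per 100 mL × 3270 mL ÷ 100 = 6.05 g
glycerol: dilute stock: 0.719% ÷ 22.9% × 3270 mL = 102.67 mL
beef extract: 0.58 g per 100 mL × 3270 mL ÷ 100 = 18.97 g
peptone: 17.1 g/L × 3.27 L = 55.92 g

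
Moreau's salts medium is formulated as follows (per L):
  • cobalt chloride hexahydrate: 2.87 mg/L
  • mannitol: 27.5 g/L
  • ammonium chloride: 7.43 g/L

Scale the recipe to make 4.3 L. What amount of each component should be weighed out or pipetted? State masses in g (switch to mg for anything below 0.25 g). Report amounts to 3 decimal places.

Working volume: 4.3 L.
cobalt chloride hexahydrate: 2.87 mg/L × 4.3 L = 12.341 mg
mannitol: 27.5 g/L × 4.3 L = 118.250 g
ammonium chloride: 7.43 g/L × 4.3 L = 31.949 g

cobalt chloride hexahydrate 12.341 mg; mannitol 118.250 g; ammonium chloride 31.949 g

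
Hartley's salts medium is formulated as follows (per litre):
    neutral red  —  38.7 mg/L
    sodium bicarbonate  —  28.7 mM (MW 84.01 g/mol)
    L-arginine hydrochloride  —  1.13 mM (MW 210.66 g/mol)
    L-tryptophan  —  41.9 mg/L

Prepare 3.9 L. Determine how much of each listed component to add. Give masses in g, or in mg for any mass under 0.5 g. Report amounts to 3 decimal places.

neutral red 150.930 mg; sodium bicarbonate 9.403 g; L-arginine hydrochloride 0.928 g; L-tryptophan 163.410 mg

Working volume: 3.9 L.
neutral red: 38.7 mg/L × 3.9 L = 150.930 mg
sodium bicarbonate: 28.7 mmol/L × 84.01 g/mol × 3.9 L ÷ 1000 = 9.403 g
L-arginine hydrochloride: 1.13 mmol/L × 210.66 g/mol × 3.9 L ÷ 1000 = 0.928 g
L-tryptophan: 41.9 mg/L × 3.9 L = 163.410 mg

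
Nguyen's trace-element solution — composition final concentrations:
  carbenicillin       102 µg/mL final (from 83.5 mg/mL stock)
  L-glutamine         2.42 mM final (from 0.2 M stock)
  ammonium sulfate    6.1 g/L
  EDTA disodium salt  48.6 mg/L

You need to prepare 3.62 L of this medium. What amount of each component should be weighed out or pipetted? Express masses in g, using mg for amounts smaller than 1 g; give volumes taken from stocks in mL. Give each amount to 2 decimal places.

carbenicillin 4.42 mL; L-glutamine 43.80 mL; ammonium sulfate 22.08 g; EDTA disodium salt 175.93 mg

Scale factor relative to 1 L: 3.62.
carbenicillin: V = C2·V2/C1 = 102 µg/mL × 3620 mL ÷ 83500 µg/mL = 4.42 mL
L-glutamine: C1V1 = C2V2 → 2.42 mM × 3620 mL ÷ 200 mM = 43.80 mL
ammonium sulfate: 6.1 g/L × 3.62 L = 22.08 g
EDTA disodium salt: 48.6 mg/L × 3.62 L = 175.93 mg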